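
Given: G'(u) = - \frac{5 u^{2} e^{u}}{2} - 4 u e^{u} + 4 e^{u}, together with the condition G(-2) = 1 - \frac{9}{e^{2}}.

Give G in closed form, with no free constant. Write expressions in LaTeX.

G(u) = \frac{\left(- 5 u^{2} + 2 u + 6\right) e^{u} + 2}{2}

G'(u) has the shape v'r + vr' for v = - \frac{5 u^{2}}{2} + u + 3 and r = e^{u} — it is the derivative of the product v*r.
A general antiderivative is \frac{\left(- 5 u^{2} + 2 u + 6\right) e^{u}}{2} + C.
The condition gives C = 1 - \frac{9}{e^{2}} - (- \frac{9}{e^{2}}) = 1.
So G(u) = \frac{\left(- 5 u^{2} + 2 u + 6\right) e^{u} + 2}{2}.
Check: d/du[\frac{\left(- 5 u^{2} + 2 u + 6\right) e^{u} + 2}{2}] = - \frac{5 u^{2} e^{u}}{2} - 4 u e^{u} + 4 e^{u} = G'(u).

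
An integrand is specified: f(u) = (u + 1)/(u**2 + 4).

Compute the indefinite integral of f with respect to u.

F(u) = (log(u**2 + 4) + atan(u/2))/2 + C

Differentiate the proposed F(u) back; it has to land on f(u) exactly.
Check: d/du[(log(u**2 + 4) + atan(u/2))/2] = (u + 1)/(u**2 + 4) = f(u).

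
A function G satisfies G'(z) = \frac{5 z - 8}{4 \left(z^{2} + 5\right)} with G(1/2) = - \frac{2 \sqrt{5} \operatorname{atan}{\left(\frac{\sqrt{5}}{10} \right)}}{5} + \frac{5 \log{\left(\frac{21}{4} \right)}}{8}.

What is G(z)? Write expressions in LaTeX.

Differentiate the proposed G(z) back; it has to land on the given G'(z).
A general antiderivative is \frac{5 \log{\left(z^{2} + 5 \right)}}{8} - \frac{2 \sqrt{5} \operatorname{atan}{\left(\frac{\sqrt{5} z}{5} \right)}}{5} + C.
The condition gives C = - \frac{2 \sqrt{5} \operatorname{atan}{\left(\frac{\sqrt{5}}{10} \right)}}{5} + \frac{5 \log{\left(\frac{21}{4} \right)}}{8} - (- \frac{2 \sqrt{5} \operatorname{atan}{\left(\frac{\sqrt{5}}{10} \right)}}{5} + \frac{5 \log{\left(\frac{21}{4} \right)}}{8}) = 0.
So G(z) = \frac{25 \log{\left(z^{2} + 5 \right)} - 16 \sqrt{5} \operatorname{atan}{\left(\frac{\sqrt{5} z}{5} \right)}}{40}.
Check: d/dz[\frac{25 \log{\left(z^{2} + 5 \right)} - 16 \sqrt{5} \operatorname{atan}{\left(\frac{\sqrt{5} z}{5} \right)}}{40}] = \frac{5 z - 8}{4 z^{2} + 20}, which equals G'(z).

G(z) = \frac{25 \log{\left(z^{2} + 5 \right)} - 16 \sqrt{5} \operatorname{atan}{\left(\frac{\sqrt{5} z}{5} \right)}}{40}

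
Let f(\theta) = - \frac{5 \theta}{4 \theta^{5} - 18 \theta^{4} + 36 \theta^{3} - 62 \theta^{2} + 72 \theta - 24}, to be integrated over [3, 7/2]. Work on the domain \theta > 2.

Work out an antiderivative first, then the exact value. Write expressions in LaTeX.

Antiderivative: F(\theta) = \frac{5 \left(806 \left(\theta - 2\right) \log{\left(\theta - 2 \right)} - 392 \left(\theta - 2\right) \log{\left(\theta - \frac{1}{2} \right)} - 207 \left(\theta - 2\right) \log{\left(\theta^{2} + 3 \right)} - 108 \sqrt{3} \left(\theta - 2\right) \operatorname{atan}{\left(\frac{\sqrt{3} \theta}{3} \right)} + 1092\right)}{22932 \left(\theta - 2\right)}; value = - \frac{115 \log{\left(\frac{61}{4} \right)}}{2548} - \frac{10 \log{\left(3 \right)}}{117} - \frac{5}{63} - \frac{15 \sqrt{3} \operatorname{atan}{\left(\frac{7 \sqrt{3}}{6} \right)}}{637} + \frac{5 \sqrt{3} \pi}{637} + \frac{155 \log{\left(\frac{3}{2} \right)}}{882} + \frac{10 \log{\left(\frac{5}{2} \right)}}{117} + \frac{115 \log{\left(12 \right)}}{2548}

Factor the denominator (2 \left(\theta - 2\right)^{2} \left(2 \theta - 1\right) \left(\theta^{2} + 3\right)) and decompose: f = - \frac{5 \left(23 \theta + 18\right)}{1274 \left(\theta^{2} + 3\right)} - \frac{20}{117 \left(2 \theta - 1\right)} + \frac{155}{882 \left(\theta - 2\right)} - \frac{5}{21 \left(\theta - 2\right)^{2}}; each piece integrates to a log, atan, or power term.
F(\theta) = \frac{5 \left(806 \left(\theta - 2\right) \log{\left(\theta - 2 \right)} - 392 \left(\theta - 2\right) \log{\left(\theta - \frac{1}{2} \right)} - 207 \left(\theta - 2\right) \log{\left(\theta^{2} + 3 \right)} - 108 \sqrt{3} \left(\theta - 2\right) \operatorname{atan}{\left(\frac{\sqrt{3} \theta}{3} \right)} + 1092\right)}{22932 \left(\theta - 2\right)} is an antiderivative of f.
Check: d/d\theta[\frac{5 \left(806 \left(\theta - 2\right) \log{\left(\theta - 2 \right)} - 392 \left(\theta - 2\right) \log{\left(\theta - \frac{1}{2} \right)} - 207 \left(\theta - 2\right) \log{\left(\theta^{2} + 3 \right)} - 108 \sqrt{3} \left(\theta - 2\right) \operatorname{atan}{\left(\frac{\sqrt{3} \theta}{3} \right)} + 1092\right)}{22932 \left(\theta - 2\right)}] = - \frac{5 \theta}{4 \theta^{5} - 18 \theta^{4} + 36 \theta^{3} - 62 \theta^{2} + 72 \theta - 24} = f(\theta).
F(7/2) = - \frac{115 \log{\left(\frac{61}{4} \right)}}{2548} - \frac{10 \log{\left(3 \right)}}{117} - \frac{15 \sqrt{3} \operatorname{atan}{\left(\frac{7 \sqrt{3}}{6} \right)}}{637} + \frac{155 \log{\left(\frac{3}{2} \right)}}{882} + \frac{10}{63}; F(3) = - \frac{115 \log{\left(12 \right)}}{2548} - \frac{10 \log{\left(\frac{5}{2} \right)}}{117} - \frac{5 \sqrt{3} \pi}{637} + \frac{5}{21}.
Integral = F(7/2) - F(3) = - \frac{115 \log{\left(\frac{61}{4} \right)}}{2548} - \frac{10 \log{\left(3 \right)}}{117} - \frac{5}{63} - \frac{15 \sqrt{3} \operatorname{atan}{\left(\frac{7 \sqrt{3}}{6} \right)}}{637} + \frac{5 \sqrt{3} \pi}{637} + \frac{155 \log{\left(\frac{3}{2} \right)}}{882} + \frac{10 \log{\left(\frac{5}{2} \right)}}{117} + \frac{115 \log{\left(12 \right)}}{2548}.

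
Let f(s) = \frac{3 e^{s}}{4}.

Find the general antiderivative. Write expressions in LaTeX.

F(s) = \frac{3 e^{s}}{4} + C

Recover f(s) by differentiating a candidate F(s); any mismatch rules it out.
Check: d/ds[\frac{3 e^{s}}{4}] = \frac{3 e^{s}}{4} = f(s).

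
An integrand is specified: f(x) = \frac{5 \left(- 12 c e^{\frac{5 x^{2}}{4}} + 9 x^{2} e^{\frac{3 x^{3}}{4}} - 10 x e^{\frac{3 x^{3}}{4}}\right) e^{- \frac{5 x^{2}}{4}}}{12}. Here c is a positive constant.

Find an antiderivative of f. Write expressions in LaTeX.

An antiderivative is F(x) = - \frac{5 \left(3 c x - e^{- \frac{5 x^{2}}{4}} e^{\frac{3 x^{3}}{4}}\right)}{3}.

An antiderivative F(x) passes only if d/dx[F] lands on f(x) exactly.
Check: d/dx[- \frac{5 \left(3 c x - e^{- \frac{5 x^{2}}{4}} e^{\frac{3 x^{3}}{4}}\right)}{3}] = \frac{\left(- 60 c e^{\frac{5 x^{2}}{4}} + 45 x^{2} e^{\frac{3 x^{3}}{4}} - 50 x e^{\frac{3 x^{3}}{4}}\right) e^{- \frac{5 x^{2}}{4}}}{12}, which equals f(x).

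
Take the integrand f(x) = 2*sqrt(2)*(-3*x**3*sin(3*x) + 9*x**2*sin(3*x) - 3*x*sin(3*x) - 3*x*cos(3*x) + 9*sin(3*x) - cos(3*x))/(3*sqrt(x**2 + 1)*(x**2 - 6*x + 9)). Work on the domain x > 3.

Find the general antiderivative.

A candidate is checked by its d/dx: the result must match f(x).
Check: d/dx[2*sqrt(2*x**2 + 2)*cos(3*x)/(3*x - 9)] = (-6*sqrt(2)*x**3*sin(3*x) + 18*sqrt(2)*x**2*sin(3*x) - 6*sqrt(2)*x*sin(3*x) - 6*sqrt(2)*x*cos(3*x) + 18*sqrt(2)*sin(3*x) - 2*sqrt(2)*cos(3*x))/(3*x**2*sqrt(x**2 + 1) - 18*x*sqrt(x**2 + 1) + 27*sqrt(x**2 + 1)), which equals f(x).

F(x) = 2*sqrt(2*x**2 + 2)*cos(3*x)/(3*x - 9) + C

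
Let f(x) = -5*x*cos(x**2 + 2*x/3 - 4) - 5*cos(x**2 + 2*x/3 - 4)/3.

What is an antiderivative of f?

An antiderivative is F(x) = -5*sin(x**2 + 2*x/3 - 4)/2.

f matches the chain-rule pattern g'(h)*h' with inner function h(x) = x**2 + 2*x/3 - 4; substituting u = h(x) collapses the integral.
Check: d/dx[-5*sin(x**2 + 2*x/3 - 4)/2] = -5*x*cos(x**2 + 2*x/3 - 4) - 5*cos(x**2 + 2*x/3 - 4)/3 = f(x).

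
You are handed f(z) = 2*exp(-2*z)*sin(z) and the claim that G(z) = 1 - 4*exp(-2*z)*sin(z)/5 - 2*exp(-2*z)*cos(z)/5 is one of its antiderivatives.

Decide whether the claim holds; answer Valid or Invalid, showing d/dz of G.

d/dz[G] = 2*exp(-2*z)*sin(z)
This equals f(z) exactly, so the claim holds.

Valid: G'(z) = f(z).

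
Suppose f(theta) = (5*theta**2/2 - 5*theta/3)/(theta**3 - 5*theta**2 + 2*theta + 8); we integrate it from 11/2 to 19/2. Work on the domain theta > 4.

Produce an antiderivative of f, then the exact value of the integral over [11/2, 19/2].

Factor the denominator (6*(theta - 4)*(theta - 2)*(theta + 1)) and decompose: f = 5/(18*(theta + 1)) - 10/(9*(theta - 2)) + 10/(3*(theta - 4)); each piece integrates to a log, atan, or power term.
F(theta) = 10*log(theta - 4)/3 - 10*log(theta - 2)/9 + 5*log(theta + 1)/18 is an antiderivative of f.
Check: d/dtheta[10*log(theta - 4)/3 - 10*log(theta - 2)/9 + 5*log(theta + 1)/18] = (15*theta**2 - 10*theta)/(6*theta**3 - 30*theta**2 + 12*theta + 48), which equals f(theta).
F(19/2) = -10*log(15/2)/9 + 5*log(21/2)/18 + 10*log(11/2)/3; F(11/2) = -10*log(7/2)/9 + 5*log(13/2)/18 + 10*log(3/2)/3.
Integral = F(19/2) - F(11/2) = -10*log(15/2)/9 - 10*log(3/2)/3 - 5*log(13/2)/18 + 5*log(21/2)/18 + 10*log(7/2)/9 + 10*log(11/2)/3.

Antiderivative: F(theta) = 10*log(theta - 4)/3 - 10*log(theta - 2)/9 + 5*log(theta + 1)/18; value = -10*log(15/2)/9 - 10*log(3/2)/3 - 5*log(13/2)/18 + 5*log(21/2)/18 + 10*log(7/2)/9 + 10*log(11/2)/3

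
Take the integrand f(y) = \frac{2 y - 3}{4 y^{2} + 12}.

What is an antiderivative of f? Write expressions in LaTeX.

An antiderivative F(y) passes only if d/dy[F] lands on f(y) exactly.
Check: d/dy[- \frac{- \log{\left(y^{2} + 3 \right)} + \sqrt{3} \operatorname{atan}{\left(\frac{\sqrt{3} y}{3} \right)}}{4}] = \frac{2 y - 3}{4 y^{2} + 12} = f(y).

An antiderivative is F(y) = - \frac{- \log{\left(y^{2} + 3 \right)} + \sqrt{3} \operatorname{atan}{\left(\frac{\sqrt{3} y}{3} \right)}}{4}.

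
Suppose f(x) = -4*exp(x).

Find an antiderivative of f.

For F(x) to be correct the identity F'(x) - f(x) = 0 must hold.
Check: d/dx[-4*exp(x)] = -4*exp(x) = f(x).

An antiderivative is F(x) = -4*exp(x).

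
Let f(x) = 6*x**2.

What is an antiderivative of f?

A first test for any F(x): its x-derivative must equal f(x) identically.
Check: d/dx[2*x**3] = 6*x**2 = f(x).

An antiderivative is F(x) = 2*x**3.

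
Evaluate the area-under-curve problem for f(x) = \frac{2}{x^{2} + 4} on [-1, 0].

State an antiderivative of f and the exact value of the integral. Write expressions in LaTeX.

A candidate is checked by its d/dx: the result must match f(x).
F(x) = \operatorname{atan}{\left(\frac{x}{2} \right)} is an antiderivative of f.
Check: d/dx[\operatorname{atan}{\left(\frac{x}{2} \right)}] = \frac{2}{x^{2} + 4} = f(x).
F(0) = 0; F(-1) = - \operatorname{atan}{\left(\frac{1}{2} \right)}.
Integral = F(0) - F(-1) = \operatorname{atan}{\left(\frac{1}{2} \right)}.

Antiderivative: F(x) = \operatorname{atan}{\left(\frac{x}{2} \right)}; value = \operatorname{atan}{\left(\frac{1}{2} \right)}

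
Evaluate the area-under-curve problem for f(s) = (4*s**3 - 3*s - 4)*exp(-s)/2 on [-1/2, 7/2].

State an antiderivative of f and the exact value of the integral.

Recognize the product-rule pattern: f = u'v + uv' with u = -2*s**3 - 6*s**2 - 21*s/2 - 17/2, v = exp(-s), so integration by parts undoes it.
F(s) = (-4*s**3 - 12*s**2 - 21*s - 17)*exp(-s)/2 is an antiderivative of f.
Check: d/ds[(-4*s**3 - 12*s**2 - 21*s - 17)*exp(-s)/2] = (4*s**3 - 3*s - 4)*exp(-s)/2 = f(s).
F(7/2) = -409*exp(-7/2)/2; F(-1/2) = -9*exp(1/2)/2.
Integral = F(7/2) - F(-1/2) = -409*exp(-7/2)/2 + 9*exp(1/2)/2.

Antiderivative: F(s) = (-4*s**3 - 12*s**2 - 21*s - 17)*exp(-s)/2; value = -409*exp(-7/2)/2 + 9*exp(1/2)/2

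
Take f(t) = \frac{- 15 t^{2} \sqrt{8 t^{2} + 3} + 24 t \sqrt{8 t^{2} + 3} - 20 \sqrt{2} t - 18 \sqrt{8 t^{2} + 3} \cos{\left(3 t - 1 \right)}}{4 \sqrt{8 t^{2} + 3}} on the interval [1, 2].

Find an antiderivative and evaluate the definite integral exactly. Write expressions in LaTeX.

Antiderivative: F(t) = - \frac{5 t^{3}}{4} + 3 t^{2} - \frac{5 \sqrt{4 t^{2} + \frac{3}{2}}}{4} - \frac{3 \sin{\left(3 t - 1 \right)}}{2}; value = - \frac{5 \sqrt{70}}{8} + \frac{1}{4} + \frac{3 \sin{\left(2 \right)}}{2} - \frac{3 \sin{\left(5 \right)}}{2} + \frac{5 \sqrt{22}}{8}

Recover f(t) by differentiating a candidate F(t); any mismatch rules it out.
F(t) = - \frac{5 t^{3}}{4} + 3 t^{2} - \frac{5 \sqrt{4 t^{2} + \frac{3}{2}}}{4} - \frac{3 \sin{\left(3 t - 1 \right)}}{2} is an antiderivative of f.
Check: d/dt[- \frac{5 t^{3}}{4} + 3 t^{2} - \frac{5 \sqrt{4 t^{2} + \frac{3}{2}}}{4} - \frac{3 \sin{\left(3 t - 1 \right)}}{2}] = \frac{- 15 t^{2} \sqrt{8 t^{2} + 3} + 24 t \sqrt{8 t^{2} + 3} - 20 \sqrt{2} t - 18 \sqrt{8 t^{2} + 3} \cos{\left(3 t - 1 \right)}}{4 \sqrt{8 t^{2} + 3}} = f(t).
F(2) = - \frac{5 \sqrt{70}}{8} - \frac{3 \sin{\left(5 \right)}}{2} + 2; F(1) = - \frac{5 \sqrt{22}}{8} - \frac{3 \sin{\left(2 \right)}}{2} + \frac{7}{4}.
Integral = F(2) - F(1) = - \frac{5 \sqrt{70}}{8} + \frac{1}{4} + \frac{3 \sin{\left(2 \right)}}{2} - \frac{3 \sin{\left(5 \right)}}{2} + \frac{5 \sqrt{22}}{8}.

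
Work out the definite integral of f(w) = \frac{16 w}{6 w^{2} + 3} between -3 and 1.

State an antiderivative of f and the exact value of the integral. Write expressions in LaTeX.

Antiderivative: F(w) = \frac{4 \log{\left(2 w^{2} + 1 \right)}}{3}; value = - \frac{4 \log{\left(38 \right)}}{3} + \frac{4 \log{\left(6 \right)}}{3}

f matches the chain-rule pattern g'(h)*h' with inner function h(w) = 4 w^{2} + 2; substituting u = h(w) collapses the integral.
F(w) = \frac{4 \log{\left(2 w^{2} + 1 \right)}}{3} is an antiderivative of f.
Check: d/dw[\frac{4 \log{\left(2 w^{2} + 1 \right)}}{3}] = \frac{16 w}{6 w^{2} + 3} = f(w).
F(1) = \frac{4 \log{\left(3 \right)}}{3}; F(-3) = \frac{4 \log{\left(19 \right)}}{3}.
Integral = F(1) - F(-3) = - \frac{4 \log{\left(38 \right)}}{3} + \frac{4 \log{\left(6 \right)}}{3}.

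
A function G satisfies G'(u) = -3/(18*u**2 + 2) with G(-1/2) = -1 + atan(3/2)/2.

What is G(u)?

G(u) = (-atan(3*u) - 2)/2

Check a candidate G(u) by differentiating: d/du[G] must match the given G'(u).
A general antiderivative is -atan(3*u)/2 + C.
The condition gives C = -1 + atan(3/2)/2 - (atan(3/2)/2) = -1.
So G(u) = (-atan(3*u) - 2)/2.
Check: d/du[(-atan(3*u) - 2)/2] = -3/(18*u**2 + 2) = G'(u).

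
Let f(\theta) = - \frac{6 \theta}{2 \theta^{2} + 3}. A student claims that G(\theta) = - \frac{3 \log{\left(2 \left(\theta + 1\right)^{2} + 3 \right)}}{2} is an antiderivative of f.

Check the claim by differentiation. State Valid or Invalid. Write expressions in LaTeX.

Invalid: d/d\theta[G] - f = \frac{12 \theta^{2} + 12 \theta - 18}{4 \theta^{4} + 8 \theta^{3} + 16 \theta^{2} + 12 \theta + 15}, which is not 0.

d/d\theta[G] = \frac{- 6 \theta - 6}{2 \theta^{2} + 4 \theta + 5}
d/d\theta[G] - f(\theta) = \frac{12 \theta^{2} + 12 \theta - 18}{4 \theta^{4} + 8 \theta^{3} + 16 \theta^{2} + 12 \theta + 15} != 0.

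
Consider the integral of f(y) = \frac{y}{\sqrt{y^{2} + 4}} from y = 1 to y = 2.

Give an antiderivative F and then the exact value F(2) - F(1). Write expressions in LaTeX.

The substitution u = y^{2} + 4 works: f is exactly (dF/du)*(du/dy) for that inner function.
F(y) = \sqrt{y^{2} + 4} is an antiderivative of f.
Check: d/dy[\sqrt{y^{2} + 4}] = \frac{y}{\sqrt{y^{2} + 4}} = f(y).
F(2) = 2 \sqrt{2}; F(1) = \sqrt{5}.
Integral = F(2) - F(1) = - \sqrt{5} + 2 \sqrt{2}.

Antiderivative: F(y) = \sqrt{y^{2} + 4}; value = - \sqrt{5} + 2 \sqrt{2}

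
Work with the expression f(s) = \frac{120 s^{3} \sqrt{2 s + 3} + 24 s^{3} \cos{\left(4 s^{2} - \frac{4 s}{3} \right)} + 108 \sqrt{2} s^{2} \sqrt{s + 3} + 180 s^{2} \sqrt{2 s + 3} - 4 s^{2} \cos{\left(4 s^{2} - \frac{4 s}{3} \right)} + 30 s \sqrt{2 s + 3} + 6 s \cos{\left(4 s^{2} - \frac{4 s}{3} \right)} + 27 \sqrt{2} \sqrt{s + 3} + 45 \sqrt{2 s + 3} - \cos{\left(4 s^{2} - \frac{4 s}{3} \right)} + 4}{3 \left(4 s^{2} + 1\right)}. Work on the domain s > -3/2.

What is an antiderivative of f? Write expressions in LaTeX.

Check any antiderivative F(s) by computing F'(s) and comparing it with f(s).
Check: d/ds[\frac{48 s^{2} \sqrt{2 s + 3} + 72 \sqrt{2} s \sqrt{s + 3} + 144 s \sqrt{2 s + 3} + 216 \sqrt{2} \sqrt{s + 3} + 108 \sqrt{2 s + 3} + 3 \sin{\left(4 s^{2} - \frac{4 s}{3} \right)} + 8 \operatorname{atan}{\left(2 s \right)}}{12}] = \frac{240 s^{4} \sqrt{s + 3} + 24 s^{3} \sqrt{s + 3} \sqrt{2 s + 3} \cos{\left(4 s^{2} - \frac{4 s}{3} \right)} + 720 s^{3} \sqrt{s + 3} + 108 \sqrt{2} s^{3} \sqrt{2 s + 3} - 4 s^{2} \sqrt{s + 3} \sqrt{2 s + 3} \cos{\left(4 s^{2} - \frac{4 s}{3} \right)} + 600 s^{2} \sqrt{s + 3} + 324 \sqrt{2} s^{2} \sqrt{2 s + 3} + 6 s \sqrt{s + 3} \sqrt{2 s + 3} \cos{\left(4 s^{2} - \frac{4 s}{3} \right)} + 180 s \sqrt{s + 3} + 27 \sqrt{2} s \sqrt{2 s + 3} - \sqrt{s + 3} \sqrt{2 s + 3} \cos{\left(4 s^{2} - \frac{4 s}{3} \right)} + 4 \sqrt{s + 3} \sqrt{2 s + 3} + 135 \sqrt{s + 3} + 81 \sqrt{2} \sqrt{2 s + 3}}{12 s^{2} \sqrt{s + 3} \sqrt{2 s + 3} + 3 \sqrt{s + 3} \sqrt{2 s + 3}}, which equals f(s).

An antiderivative is F(s) = \frac{48 s^{2} \sqrt{2 s + 3} + 72 \sqrt{2} s \sqrt{s + 3} + 144 s \sqrt{2 s + 3} + 216 \sqrt{2} \sqrt{s + 3} + 108 \sqrt{2 s + 3} + 3 \sin{\left(4 s^{2} - \frac{4 s}{3} \right)} + 8 \operatorname{atan}{\left(2 s \right)}}{12}.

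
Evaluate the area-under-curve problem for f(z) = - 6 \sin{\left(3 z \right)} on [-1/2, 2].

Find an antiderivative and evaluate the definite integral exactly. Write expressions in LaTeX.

Check any antiderivative F(z) by computing F'(z) and comparing it with f(z).
F(z) = 2 \cos{\left(3 z \right)} is an antiderivative of f.
Check: d/dz[2 \cos{\left(3 z \right)}] = - 6 \sin{\left(3 z \right)} = f(z).
F(2) = 2 \cos{\left(6 \right)}; F(-1/2) = 2 \cos{\left(\frac{3}{2} \right)}.
Integral = F(2) - F(-1/2) = - 2 \cos{\left(\frac{3}{2} \right)} + 2 \cos{\left(6 \right)}.

Antiderivative: F(z) = 2 \cos{\left(3 z \right)}; value = - 2 \cos{\left(\frac{3}{2} \right)} + 2 \cos{\left(6 \right)}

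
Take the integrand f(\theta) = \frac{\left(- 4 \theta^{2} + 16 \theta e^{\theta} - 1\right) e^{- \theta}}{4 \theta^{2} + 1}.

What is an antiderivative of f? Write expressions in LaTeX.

An antiderivative is F(\theta) = \left(2 e^{\theta} \log{\left(2 \theta^{2} + \frac{1}{2} \right)} + 1\right) e^{- \theta}.

Differentiate the proposed F(\theta) back; it has to land on f(\theta) exactly.
Check: d/d\theta[\left(2 e^{\theta} \log{\left(2 \theta^{2} + \frac{1}{2} \right)} + 1\right) e^{- \theta}] = \frac{- 4 \theta^{2} + 16 \theta e^{\theta} - 1}{4 \theta^{2} e^{\theta} + e^{\theta}}, which equals f(\theta).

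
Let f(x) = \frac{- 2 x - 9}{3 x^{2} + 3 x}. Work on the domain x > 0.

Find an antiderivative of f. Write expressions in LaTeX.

An antiderivative is F(x) = - 3 \log{\left(x \right)} + \frac{7 \log{\left(x + 1 \right)}}{3}.

The denominator factors as 3 x \left(x + 1\right); partial fractions split f into directly integrable pieces: \frac{7}{3 \left(x + 1\right)} - \frac{3}{x}.
Check: d/dx[- 3 \log{\left(x \right)} + \frac{7 \log{\left(x + 1 \right)}}{3}] = \frac{- 2 x - 9}{3 x^{2} + 3 x} = f(x).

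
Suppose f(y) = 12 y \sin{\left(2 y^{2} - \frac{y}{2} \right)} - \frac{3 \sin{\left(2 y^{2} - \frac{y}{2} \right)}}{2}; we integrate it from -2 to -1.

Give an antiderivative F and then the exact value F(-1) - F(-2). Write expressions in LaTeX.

Antiderivative: F(y) = - 3 \cos{\left(2 y^{2} - \frac{y}{2} \right)}; value = 3 \cos{\left(9 \right)} - 3 \cos{\left(\frac{5}{2} \right)}

f matches the chain-rule pattern g'(h)*h' with inner function h(y) = 2 y^{2} - \frac{y}{2}; substituting u = h(y) collapses the integral.
F(y) = - 3 \cos{\left(2 y^{2} - \frac{y}{2} \right)} is an antiderivative of f.
Check: d/dy[- 3 \cos{\left(2 y^{2} - \frac{y}{2} \right)}] = 12 y \sin{\left(2 y^{2} - \frac{y}{2} \right)} - \frac{3 \sin{\left(2 y^{2} - \frac{y}{2} \right)}}{2} = f(y).
F(-1) = - 3 \cos{\left(\frac{5}{2} \right)}; F(-2) = - 3 \cos{\left(9 \right)}.
Integral = F(-1) - F(-2) = 3 \cos{\left(9 \right)} - 3 \cos{\left(\frac{5}{2} \right)}.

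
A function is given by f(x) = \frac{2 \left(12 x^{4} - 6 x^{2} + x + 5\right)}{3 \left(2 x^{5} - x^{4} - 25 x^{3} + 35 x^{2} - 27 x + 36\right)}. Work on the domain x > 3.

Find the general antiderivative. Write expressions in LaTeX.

F(x) = \frac{926 \log{\left(x - 3 \right)}}{315} - \frac{860 \log{\left(x - \frac{3}{2} \right)}}{1287} + \frac{5954 \log{\left(x + 4 \right)}}{3927} + \frac{352 \log{\left(x^{2} + 1 \right)}}{3315} + \frac{274 \operatorname{atan}{\left(x \right)}}{1105} + C

The denominator factors as 3 \left(x - 3\right) \left(x + 4\right) \left(2 x - 3\right) \left(x^{2} + 1\right); partial fractions split f into directly integrable pieces: \frac{2 \left(352 x + 411\right)}{3315 \left(x^{2} + 1\right)} - \frac{1720}{1287 \left(2 x - 3\right)} + \frac{5954}{3927 \left(x + 4\right)} + \frac{926}{315 \left(x - 3\right)}.
Check: d/dx[\frac{926 \log{\left(x - 3 \right)}}{315} - \frac{860 \log{\left(x - \frac{3}{2} \right)}}{1287} + \frac{5954 \log{\left(x + 4 \right)}}{3927} + \frac{352 \log{\left(x^{2} + 1 \right)}}{3315} + \frac{274 \operatorname{atan}{\left(x \right)}}{1105}] = \frac{24 x^{4} - 12 x^{2} + 2 x + 10}{6 x^{5} - 3 x^{4} - 75 x^{3} + 105 x^{2} - 81 x + 108}, which equals f(x).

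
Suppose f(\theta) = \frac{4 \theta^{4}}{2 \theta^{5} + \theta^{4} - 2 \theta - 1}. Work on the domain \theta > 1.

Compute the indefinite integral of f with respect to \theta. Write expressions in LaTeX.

F(\theta) = \frac{\log{\left(\theta - 1 \right)}}{3} - \frac{2 \log{\left(\theta + \frac{1}{2} \right)}}{15} + \log{\left(\theta + 1 \right)} + \frac{2 \log{\left(\theta^{2} + 1 \right)}}{5} - \frac{2 \operatorname{atan}{\left(\theta \right)}}{5} + C

Factor the denominator (\left(\theta - 1\right) \left(\theta + 1\right) \left(2 \theta + 1\right) \left(\theta^{2} + 1\right)) and decompose: f = \frac{2 \left(2 \theta - 1\right)}{5 \left(\theta^{2} + 1\right)} - \frac{4}{15 \left(2 \theta + 1\right)} + \frac{1}{\theta + 1} + \frac{1}{3 \left(\theta - 1\right)}; each piece integrates to a log, atan, or power term.
Check: d/d\theta[\frac{\log{\left(\theta - 1 \right)}}{3} - \frac{2 \log{\left(\theta + \frac{1}{2} \right)}}{15} + \log{\left(\theta + 1 \right)} + \frac{2 \log{\left(\theta^{2} + 1 \right)}}{5} - \frac{2 \operatorname{atan}{\left(\theta \right)}}{5}] = \frac{4 \theta^{4}}{2 \theta^{5} + \theta^{4} - 2 \theta - 1} = f(\theta).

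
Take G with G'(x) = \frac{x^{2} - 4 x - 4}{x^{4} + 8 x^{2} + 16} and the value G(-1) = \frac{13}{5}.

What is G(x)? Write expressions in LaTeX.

Recognize the product-rule pattern: G'(x) = u'v + uv' with u = \frac{1}{\frac{x^{2}}{2} + 2}, v = 1 - \frac{x}{2}, so integration by parts undoes it.
A general antiderivative is \frac{1 - \frac{x}{2}}{\frac{x^{2}}{2} + 2} + C.
The condition gives C = \frac{13}{5} - (\frac{3}{5}) = 2.
So G(x) = \frac{2 x^{2} - x + 10}{x^{2} + 4}.
Check: d/dx[\frac{2 x^{2} - x + 10}{x^{2} + 4}] = \frac{x^{2} - 4 x - 4}{x^{4} + 8 x^{2} + 16} = G'(x).

G(x) = \frac{2 x^{2} - x + 10}{x^{2} + 4}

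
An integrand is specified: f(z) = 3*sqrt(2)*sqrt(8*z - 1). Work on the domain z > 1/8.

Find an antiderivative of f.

An antiderivative is F(z) = sqrt(2)*(8*z - 1)**(3/2)/4.

A first test for any F(z): its z-derivative must equal f(z) identically.
Check: d/dz[sqrt(2)*(8*z - 1)**(3/2)/4] = 3*sqrt(2)*sqrt(8*z - 1) = f(z).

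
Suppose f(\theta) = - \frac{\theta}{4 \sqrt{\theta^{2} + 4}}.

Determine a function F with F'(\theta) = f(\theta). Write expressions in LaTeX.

The substitution u = \theta^{2} + 4 works: f is exactly (dF/du)*(du/d\theta) for that inner function.
Check: d/d\theta[- \frac{\sqrt{\theta^{2} + 4}}{4}] = - \frac{\theta}{4 \sqrt{\theta^{2} + 4}} = f(\theta).

An antiderivative is F(\theta) = - \frac{\sqrt{\theta^{2} + 4}}{4}.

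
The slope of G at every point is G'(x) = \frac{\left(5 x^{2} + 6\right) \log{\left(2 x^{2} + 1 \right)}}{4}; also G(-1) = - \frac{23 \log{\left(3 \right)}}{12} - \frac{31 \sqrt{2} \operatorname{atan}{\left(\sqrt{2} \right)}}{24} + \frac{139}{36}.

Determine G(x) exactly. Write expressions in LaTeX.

G(x) = \frac{5 x^{3} \log{\left(2 x^{2} + 1 \right)}}{12} - \frac{5 x^{3}}{18} + \frac{3 x \log{\left(2 x^{2} + 1 \right)}}{2} - \frac{31 x}{12} + \frac{31 \sqrt{2} \operatorname{atan}{\left(\sqrt{2} x \right)}}{24} + 1

Check a candidate G(x) by differentiating: d/dx[G] must match the given G'(x).
A general antiderivative is - \frac{5 x^{3}}{18} - \frac{31 x}{12} + \left(\frac{5 x^{3}}{12} + \frac{3 x}{2}\right) \log{\left(2 x^{2} + 1 \right)} + \frac{31 \sqrt{2} \operatorname{atan}{\left(\sqrt{2} x \right)}}{24} + C.
The condition gives C = - \frac{23 \log{\left(3 \right)}}{12} - \frac{31 \sqrt{2} \operatorname{atan}{\left(\sqrt{2} \right)}}{24} + \frac{139}{36} - (- \frac{23 \log{\left(3 \right)}}{12} - \frac{31 \sqrt{2} \operatorname{atan}{\left(\sqrt{2} \right)}}{24} + \frac{103}{36}) = 1.
So G(x) = \frac{5 x^{3} \log{\left(2 x^{2} + 1 \right)}}{12} - \frac{5 x^{3}}{18} + \frac{3 x \log{\left(2 x^{2} + 1 \right)}}{2} - \frac{31 x}{12} + \frac{31 \sqrt{2} \operatorname{atan}{\left(\sqrt{2} x \right)}}{24} + 1.
Check: d/dx[\frac{5 x^{3} \log{\left(2 x^{2} + 1 \right)}}{12} - \frac{5 x^{3}}{18} + \frac{3 x \log{\left(2 x^{2} + 1 \right)}}{2} - \frac{31 x}{12} + \frac{31 \sqrt{2} \operatorname{atan}{\left(\sqrt{2} x \right)}}{24} + 1] = \frac{5 x^{2} \log{\left(2 x^{2} + 1 \right)}}{4} + \frac{3 \log{\left(2 x^{2} + 1 \right)}}{2}, which equals G'(x).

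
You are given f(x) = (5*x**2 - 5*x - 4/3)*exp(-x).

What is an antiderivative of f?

f has the shape u'v + uv' for u = -5*x**2 - 5*x - 11/3 and v = exp(-x) — it is the derivative of the product u*v.
Check: d/dx[-(15*x**2 + 15*x + 11)*exp(-x)/3] = (15*x**2 - 15*x - 4)*exp(-x)/3, which equals f(x).

An antiderivative is F(x) = -(15*x**2 + 15*x + 11)*exp(-x)/3.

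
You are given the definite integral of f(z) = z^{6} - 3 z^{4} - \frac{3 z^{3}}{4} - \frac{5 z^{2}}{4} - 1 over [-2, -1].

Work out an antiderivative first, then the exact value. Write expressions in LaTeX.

The integrand splits into summands that can be handled one at a time.
F(z) = \frac{z^{7}}{7} - \frac{3 z^{5}}{5} - \frac{3 z^{4}}{16} - \frac{5 z^{3}}{12} - z is an antiderivative of f.
Check: d/dz[\frac{z^{7}}{7} - \frac{3 z^{5}}{5} - \frac{3 z^{4}}{16} - \frac{5 z^{3}}{12} - z] = z^{6} - 3 z^{4} - \frac{3 z^{3}}{4} - \frac{5 z^{2}}{4} - 1 = f(z).
F(-1) = \frac{2833}{1680}; F(-2) = \frac{341}{105}.
Integral = F(-1) - F(-2) = - \frac{2623}{1680}.

Antiderivative: F(z) = \frac{z^{7}}{7} - \frac{3 z^{5}}{5} - \frac{3 z^{4}}{16} - \frac{5 z^{3}}{12} - z; value = - \frac{2623}{1680}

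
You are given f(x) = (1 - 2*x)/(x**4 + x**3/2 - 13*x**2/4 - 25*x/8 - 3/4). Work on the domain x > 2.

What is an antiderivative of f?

The denominator factors as (x - 2)*(2*x + 1)**2*(2*x + 3); partial fractions split f into directly integrable pieces: -16/(7*(2*x + 3)) + 64/(25*(2*x + 1)) - 16/(5*(2*x + 1)**2) - 24/(175*(x - 2)).
Check: d/dx[(-48*x*log(x - 2) + 448*x*log(x + 1/2) - 400*x*log(x + 3/2) - 24*log(x - 2) + 224*log(x + 1/2) - 200*log(x + 3/2) + 280)/(350*x + 175)] = (8 - 16*x)/(8*x**4 + 4*x**3 - 26*x**2 - 25*x - 6), which equals f(x).

An antiderivative is F(x) = (-48*x*log(x - 2) + 448*x*log(x + 1/2) - 400*x*log(x + 3/2) - 24*log(x - 2) + 224*log(x + 1/2) - 200*log(x + 3/2) + 280)/(350*x + 175).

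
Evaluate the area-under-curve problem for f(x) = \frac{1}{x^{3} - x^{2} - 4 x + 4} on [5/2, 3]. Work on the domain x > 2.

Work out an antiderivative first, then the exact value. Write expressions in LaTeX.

The denominator factors as \left(x - 2\right) \left(x - 1\right) \left(x + 2\right); partial fractions split f into directly integrable pieces: \frac{1}{12 \left(x + 2\right)} - \frac{1}{3 \left(x - 1\right)} + \frac{1}{4 \left(x - 2\right)}.
F(x) = \frac{3 \log{\left(x - 2 \right)} - 4 \log{\left(x - 1 \right)} + \log{\left(x + 2 \right)}}{12} is an antiderivative of f.
Check: d/dx[\frac{3 \log{\left(x - 2 \right)} - 4 \log{\left(x - 1 \right)} + \log{\left(x + 2 \right)}}{12}] = \frac{1}{x^{3} - x^{2} - 4 x + 4} = f(x).
F(3) = - \frac{\log{\left(2 \right)}}{3} + \frac{\log{\left(5 \right)}}{12}; F(5/2) = - \frac{\log{\left(2 \right)}}{4} - \frac{\log{\left(\frac{3}{2} \right)}}{3} + \frac{\log{\left(\frac{9}{2} \right)}}{12}.
Integral = F(3) - F(5/2) = - \frac{\log{\left(\frac{9}{2} \right)}}{12} - \frac{\log{\left(2 \right)}}{12} + \frac{\log{\left(5 \right)}}{12} + \frac{\log{\left(\frac{3}{2} \right)}}{3}.

Antiderivative: F(x) = \frac{3 \log{\left(x - 2 \right)} - 4 \log{\left(x - 1 \right)} + \log{\left(x + 2 \right)}}{12}; value = - \frac{\log{\left(\frac{9}{2} \right)}}{12} - \frac{\log{\left(2 \right)}}{12} + \frac{\log{\left(5 \right)}}{12} + \frac{\log{\left(\frac{3}{2} \right)}}{3}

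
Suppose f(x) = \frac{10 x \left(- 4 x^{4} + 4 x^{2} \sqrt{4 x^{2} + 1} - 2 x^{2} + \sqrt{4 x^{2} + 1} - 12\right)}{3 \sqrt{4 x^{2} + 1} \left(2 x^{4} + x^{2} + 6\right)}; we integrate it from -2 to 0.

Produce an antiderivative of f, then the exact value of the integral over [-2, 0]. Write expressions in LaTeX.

Antiderivative: F(x) = - \frac{5 \sqrt{4 x^{2} + 1}}{3} + \frac{5 \log{\left(2 x^{4} + x^{2} + 6 \right)}}{3}; value = - \frac{5 \log{\left(42 \right)}}{3} - \frac{5}{3} + \frac{5 \log{\left(6 \right)}}{3} + \frac{5 \sqrt{17}}{3}

Whatever form F(x) takes, F'(x) = f(x) is non-negotiable.
F(x) = - \frac{5 \sqrt{4 x^{2} + 1}}{3} + \frac{5 \log{\left(2 x^{4} + x^{2} + 6 \right)}}{3} is an antiderivative of f.
Check: d/dx[- \frac{5 \sqrt{4 x^{2} + 1}}{3} + \frac{5 \log{\left(2 x^{4} + x^{2} + 6 \right)}}{3}] = \frac{- 40 x^{5} + 40 x^{3} \sqrt{4 x^{2} + 1} - 20 x^{3} + 10 x \sqrt{4 x^{2} + 1} - 120 x}{6 x^{4} \sqrt{4 x^{2} + 1} + 3 x^{2} \sqrt{4 x^{2} + 1} + 18 \sqrt{4 x^{2} + 1}}, which equals f(x).
F(0) = - \frac{5}{3} + \frac{5 \log{\left(6 \right)}}{3}; F(-2) = - \frac{5 \sqrt{17}}{3} + \frac{5 \log{\left(42 \right)}}{3}.
Integral = F(0) - F(-2) = - \frac{5 \log{\left(42 \right)}}{3} - \frac{5}{3} + \frac{5 \log{\left(6 \right)}}{3} + \frac{5 \sqrt{17}}{3}.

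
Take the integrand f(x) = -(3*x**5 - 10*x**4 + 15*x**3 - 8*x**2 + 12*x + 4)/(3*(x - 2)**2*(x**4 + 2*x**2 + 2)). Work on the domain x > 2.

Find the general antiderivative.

Recover f(x) by differentiating a candidate F(x); any mismatch rules it out.
Check: d/dx[-(3*x*log(x**4/2 + x**2 + 1) - 6*log(x**4/2 + x**2 + 1) - 8)/(12*(x - 2))] = (-3*x**5 + 10*x**4 - 15*x**3 + 8*x**2 - 12*x - 4)/(3*x**6 - 12*x**5 + 18*x**4 - 24*x**3 + 30*x**2 - 24*x + 24), which equals f(x).

F(x) = -(3*x*log(x**4/2 + x**2 + 1) - 6*log(x**4/2 + x**2 + 1) - 8)/(12*(x - 2)) + C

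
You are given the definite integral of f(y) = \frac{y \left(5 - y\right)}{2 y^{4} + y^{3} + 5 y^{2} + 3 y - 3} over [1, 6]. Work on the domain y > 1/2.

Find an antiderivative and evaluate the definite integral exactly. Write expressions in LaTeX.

Antiderivative: F(y) = \frac{3 \log{\left(y - \frac{1}{2} \right)}}{13} + \frac{\log{\left(y + 1 \right)}}{2} - \frac{19 \log{\left(y^{2} + 3 \right)}}{52} - \frac{\sqrt{3} \operatorname{atan}{\left(\frac{\sqrt{3} y}{3} \right)}}{26}; value = - \frac{19 \log{\left(39 \right)}}{52} - \frac{7 \log{\left(2 \right)}}{26} - \frac{\sqrt{3} \operatorname{atan}{\left(2 \sqrt{3} \right)}}{26} + \frac{\sqrt{3} \pi}{156} + \frac{3 \log{\left(\frac{11}{2} \right)}}{13} + \frac{19 \log{\left(4 \right)}}{52} + \frac{\log{\left(7 \right)}}{2}

Factor the denominator (\left(y + 1\right) \left(2 y - 1\right) \left(y^{2} + 3\right)) and decompose: f = - \frac{19 y + 3}{26 \left(y^{2} + 3\right)} + \frac{6}{13 \left(2 y - 1\right)} + \frac{1}{2 \left(y + 1\right)}; each piece integrates to a log, atan, or power term.
F(y) = \frac{3 \log{\left(y - \frac{1}{2} \right)}}{13} + \frac{\log{\left(y + 1 \right)}}{2} - \frac{19 \log{\left(y^{2} + 3 \right)}}{52} - \frac{\sqrt{3} \operatorname{atan}{\left(\frac{\sqrt{3} y}{3} \right)}}{26} is an antiderivative of f.
Check: d/dy[\frac{3 \log{\left(y - \frac{1}{2} \right)}}{13} + \frac{\log{\left(y + 1 \right)}}{2} - \frac{19 \log{\left(y^{2} + 3 \right)}}{52} - \frac{\sqrt{3} \operatorname{atan}{\left(\frac{\sqrt{3} y}{3} \right)}}{26}] = \frac{- y^{2} + 5 y}{2 y^{4} + y^{3} + 5 y^{2} + 3 y - 3}, which equals f(y).
F(6) = - \frac{19 \log{\left(39 \right)}}{52} - \frac{\sqrt{3} \operatorname{atan}{\left(2 \sqrt{3} \right)}}{26} + \frac{3 \log{\left(\frac{11}{2} \right)}}{13} + \frac{\log{\left(7 \right)}}{2}; F(1) = - \frac{19 \log{\left(4 \right)}}{52} - \frac{\sqrt{3} \pi}{156} + \frac{7 \log{\left(2 \right)}}{26}.
Integral = F(6) - F(1) = - \frac{19 \log{\left(39 \right)}}{52} - \frac{7 \log{\left(2 \right)}}{26} - \frac{\sqrt{3} \operatorname{atan}{\left(2 \sqrt{3} \right)}}{26} + \frac{\sqrt{3} \pi}{156} + \frac{3 \log{\left(\frac{11}{2} \right)}}{13} + \frac{19 \log{\left(4 \right)}}{52} + \frac{\log{\left(7 \right)}}{2}.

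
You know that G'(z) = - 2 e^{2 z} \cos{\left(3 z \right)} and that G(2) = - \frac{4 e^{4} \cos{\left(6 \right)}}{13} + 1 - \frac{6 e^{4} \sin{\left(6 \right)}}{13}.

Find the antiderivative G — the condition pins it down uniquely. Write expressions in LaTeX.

G(z) = - \frac{6 e^{2 z} \sin{\left(3 z \right)}}{13} - \frac{4 e^{2 z} \cos{\left(3 z \right)}}{13} + 1

Differentiate the proposed G(z) back; it has to land on the given G'(z).
A general antiderivative is - \frac{6 e^{2 z} \sin{\left(3 z \right)}}{13} - \frac{4 e^{2 z} \cos{\left(3 z \right)}}{13} + C.
The condition gives C = - \frac{4 e^{4} \cos{\left(6 \right)}}{13} + 1 - \frac{6 e^{4} \sin{\left(6 \right)}}{13} - (- \frac{4 e^{4} \cos{\left(6 \right)}}{13} - \frac{6 e^{4} \sin{\left(6 \right)}}{13}) = 1.
So G(z) = - \frac{6 e^{2 z} \sin{\left(3 z \right)}}{13} - \frac{4 e^{2 z} \cos{\left(3 z \right)}}{13} + 1.
Check: d/dz[- \frac{6 e^{2 z} \sin{\left(3 z \right)}}{13} - \frac{4 e^{2 z} \cos{\left(3 z \right)}}{13} + 1] = - 2 e^{2 z} \cos{\left(3 z \right)} = G'(z).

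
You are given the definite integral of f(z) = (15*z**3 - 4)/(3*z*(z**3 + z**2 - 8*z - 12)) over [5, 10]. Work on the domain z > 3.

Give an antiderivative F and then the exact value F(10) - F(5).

Factor the denominator (3*z*(z - 3)*(z + 2)**2) and decompose: f = 233/(75*(z + 2)) - 62/(15*(z + 2)**2) + 401/(225*(z - 3)) + 1/(9*z); each piece integrates to a log, atan, or power term.
F(z) = (25*z*log(z) + 401*z*log(z - 3) + 699*z*log(z + 2) + 50*log(z) + 802*log(z - 3) + 1398*log(z + 2) + 930)/(225*(z + 2)) is an antiderivative of f.
Check: d/dz[(25*z*log(z) + 401*z*log(z - 3) + 699*z*log(z + 2) + 50*log(z) + 802*log(z - 3) + 1398*log(z + 2) + 930)/(225*(z + 2))] = (15*z**3 - 4)/(3*z**4 + 3*z**3 - 24*z**2 - 36*z), which equals f(z).
F(10) = log(10)/9 + 31/90 + 401*log(7)/225 + 233*log(12)/75; F(5) = log(5)/9 + 62/105 + 401*log(2)/225 + 233*log(7)/75.
Integral = F(10) - F(5) = -298*log(7)/225 - 401*log(2)/225 - 31/126 - log(5)/9 + log(10)/9 + 233*log(12)/75.

Antiderivative: F(z) = (25*z*log(z) + 401*z*log(z - 3) + 699*z*log(z + 2) + 50*log(z) + 802*log(z - 3) + 1398*log(z + 2) + 930)/(225*(z + 2)); value = -298*log(7)/225 - 401*log(2)/225 - 31/126 - log(5)/9 + log(10)/9 + 233*log(12)/75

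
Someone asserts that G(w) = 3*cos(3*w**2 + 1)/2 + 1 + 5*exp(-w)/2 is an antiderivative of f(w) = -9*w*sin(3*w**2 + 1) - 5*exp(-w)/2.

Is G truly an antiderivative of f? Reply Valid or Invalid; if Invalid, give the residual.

d/dw[G] = (-18*w*exp(w)*sin(3*w**2 + 1) - 5)*exp(-w)/2
This equals f(w) exactly, so the claim holds.

Valid - differentiating G returns exactly f.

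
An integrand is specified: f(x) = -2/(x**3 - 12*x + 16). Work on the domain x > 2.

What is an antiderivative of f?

An antiderivative is F(x) = (x*log(x - 2) - x*log(x + 4) - 2*log(x - 2) + 2*log(x + 4) + 6)/(18*x - 36).

Factor the denominator ((x - 2)**2*(x + 4)) and decompose: f = -1/(18*(x + 4)) + 1/(18*(x - 2)) - 1/(3*(x - 2)**2); each piece integrates to a log, atan, or power term.
Check: d/dx[(x*log(x - 2) - x*log(x + 4) - 2*log(x - 2) + 2*log(x + 4) + 6)/(18*x - 36)] = -2/(x**3 - 12*x + 16) = f(x).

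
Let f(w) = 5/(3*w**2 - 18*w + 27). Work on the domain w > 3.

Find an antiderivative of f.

An antiderivative is F(w) = -5/(3*w - 9).

Recover f(w) by differentiating a candidate F(w); any mismatch rules it out.
Check: d/dw[-5/(3*w - 9)] = 5/(3*w**2 - 18*w + 27) = f(w).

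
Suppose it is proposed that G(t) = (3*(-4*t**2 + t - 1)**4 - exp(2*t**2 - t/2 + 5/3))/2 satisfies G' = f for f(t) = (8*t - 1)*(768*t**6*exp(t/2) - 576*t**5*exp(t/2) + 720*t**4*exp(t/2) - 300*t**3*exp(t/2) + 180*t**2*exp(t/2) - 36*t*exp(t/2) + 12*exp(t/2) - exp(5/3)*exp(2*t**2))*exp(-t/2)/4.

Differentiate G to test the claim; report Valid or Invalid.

Invalid: d/dt[G] - f = 1536*t**7 - 1344*t**6 + 1584*t**5 - 780*t**4 + 435*t**3 - 117*t**2 + 33*t - 3, which is not 0.

d/dt[G] = 3072*t**7 - 2688*t**6 + 3168*t**5 - 1560*t**4 + 870*t**3 - 234*t**2 + 66*t - 2*t*exp(5/3)*exp(-t/2)*exp(2*t**2) - 6 + exp(5/3)*exp(-t/2)*exp(2*t**2)/4
d/dt[G] - f(t) = 1536*t**7 - 1344*t**6 + 1584*t**5 - 780*t**4 + 435*t**3 - 117*t**2 + 33*t - 3 != 0.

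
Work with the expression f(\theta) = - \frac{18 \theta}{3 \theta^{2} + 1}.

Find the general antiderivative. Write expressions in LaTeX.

f matches the chain-rule pattern g'(h)*h' with inner function h(\theta) = 3 \theta^{2} + 1; substituting u = h(\theta) collapses the integral.
Check: d/d\theta[- 3 \log{\left(3 \theta^{2} + 1 \right)}] = - \frac{18 \theta}{3 \theta^{2} + 1} = f(\theta).

F(\theta) = - 3 \log{\left(3 \theta^{2} + 1 \right)} + C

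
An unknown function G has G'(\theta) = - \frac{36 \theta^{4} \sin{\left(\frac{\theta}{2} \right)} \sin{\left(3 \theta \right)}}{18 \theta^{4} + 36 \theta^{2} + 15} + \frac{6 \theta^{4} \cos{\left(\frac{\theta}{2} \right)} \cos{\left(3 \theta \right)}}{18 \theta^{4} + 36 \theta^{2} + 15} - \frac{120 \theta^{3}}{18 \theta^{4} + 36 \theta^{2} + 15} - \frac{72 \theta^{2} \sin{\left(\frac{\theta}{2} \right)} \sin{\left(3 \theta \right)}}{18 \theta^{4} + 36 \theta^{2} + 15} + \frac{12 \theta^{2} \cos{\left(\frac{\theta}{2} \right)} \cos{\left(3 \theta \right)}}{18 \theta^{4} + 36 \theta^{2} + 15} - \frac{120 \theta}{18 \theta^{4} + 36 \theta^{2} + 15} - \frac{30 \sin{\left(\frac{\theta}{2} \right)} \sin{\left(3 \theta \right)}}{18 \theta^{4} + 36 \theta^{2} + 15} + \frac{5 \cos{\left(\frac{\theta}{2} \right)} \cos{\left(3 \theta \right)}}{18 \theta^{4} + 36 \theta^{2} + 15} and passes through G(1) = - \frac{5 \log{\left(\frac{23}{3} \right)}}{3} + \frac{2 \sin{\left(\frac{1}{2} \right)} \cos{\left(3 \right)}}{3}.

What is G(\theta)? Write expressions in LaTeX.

The integrand splits into summands that can be handled one at a time.
A general antiderivative is - \frac{5 \log{\left(2 \theta^{4} + 4 \theta^{2} + \frac{5}{3} \right)}}{3} + \frac{2 \sin{\left(\frac{\theta}{2} \right)} \cos{\left(3 \theta \right)}}{3} + C.
The condition gives C = - \frac{5 \log{\left(\frac{23}{3} \right)}}{3} + \frac{2 \sin{\left(\frac{1}{2} \right)} \cos{\left(3 \right)}}{3} - (- \frac{5 \log{\left(\frac{23}{3} \right)}}{3} + \frac{2 \sin{\left(\frac{1}{2} \right)} \cos{\left(3 \right)}}{3}) = 0.
So G(\theta) = \frac{- 5 \log{\left(2 \theta^{4} + 4 \theta^{2} + \frac{5}{3} \right)} + 2 \sin{\left(\frac{\theta}{2} \right)} \cos{\left(3 \theta \right)}}{3}.
Check: d/d\theta[\frac{- 5 \log{\left(2 \theta^{4} + 4 \theta^{2} + \frac{5}{3} \right)} + 2 \sin{\left(\frac{\theta}{2} \right)} \cos{\left(3 \theta \right)}}{3}] = \frac{- 36 \theta^{4} \sin{\left(\frac{\theta}{2} \right)} \sin{\left(3 \theta \right)} + 6 \theta^{4} \cos{\left(\frac{\theta}{2} \right)} \cos{\left(3 \theta \right)} - 120 \theta^{3} - 72 \theta^{2} \sin{\left(\frac{\theta}{2} \right)} \sin{\left(3 \theta \right)} + 12 \theta^{2} \cos{\left(\frac{\theta}{2} \right)} \cos{\left(3 \theta \right)} - 120 \theta - 30 \sin{\left(\frac{\theta}{2} \right)} \sin{\left(3 \theta \right)} + 5 \cos{\left(\frac{\theta}{2} \right)} \cos{\left(3 \theta \right)}}{18 \theta^{4} + 36 \theta^{2} + 15}, which equals G'(\theta).

G(\theta) = \frac{- 5 \log{\left(2 \theta^{4} + 4 \theta^{2} + \frac{5}{3} \right)} + 2 \sin{\left(\frac{\theta}{2} \right)} \cos{\left(3 \theta \right)}}{3}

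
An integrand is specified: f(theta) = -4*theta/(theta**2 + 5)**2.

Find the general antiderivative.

F(theta) = 2/(theta**2 + 5) + C

f matches the chain-rule pattern g'(h)*h' with inner function h(theta) = theta**2 + 5; substituting u = h(theta) collapses the integral.
Check: d/dtheta[2/(theta**2 + 5)] = -4*theta/(theta**4 + 10*theta**2 + 25), which equals f(theta).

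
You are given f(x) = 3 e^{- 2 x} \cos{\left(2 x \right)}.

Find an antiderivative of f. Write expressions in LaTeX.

An antiderivative is F(x) = \frac{3 \left(\sin{\left(2 x \right)} - \cos{\left(2 x \right)}\right) e^{- 2 x}}{4}.

Any candidate F(x) must reproduce f(x) exactly when differentiated.
Check: d/dx[\frac{3 \left(\sin{\left(2 x \right)} - \cos{\left(2 x \right)}\right) e^{- 2 x}}{4}] = 3 e^{- 2 x} \cos{\left(2 x \right)} = f(x).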